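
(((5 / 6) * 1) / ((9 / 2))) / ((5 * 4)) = 1 / 108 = 0.01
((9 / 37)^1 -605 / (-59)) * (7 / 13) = 160412 / 28379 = 5.65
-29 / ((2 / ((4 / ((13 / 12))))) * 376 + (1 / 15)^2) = -6525 / 45826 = -0.14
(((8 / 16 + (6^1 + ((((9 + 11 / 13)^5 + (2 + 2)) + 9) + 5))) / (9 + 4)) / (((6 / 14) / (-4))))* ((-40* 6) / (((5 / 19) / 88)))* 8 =205953456836728832 / 4826809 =42668656836.58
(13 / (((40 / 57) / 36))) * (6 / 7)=20007 / 35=571.63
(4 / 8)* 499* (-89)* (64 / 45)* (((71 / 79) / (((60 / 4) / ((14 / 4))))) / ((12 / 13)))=-1147757884 / 159975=-7174.61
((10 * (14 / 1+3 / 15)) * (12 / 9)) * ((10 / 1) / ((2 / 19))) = 53960 / 3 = 17986.67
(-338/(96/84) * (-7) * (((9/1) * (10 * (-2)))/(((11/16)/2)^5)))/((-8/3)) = 29114747.76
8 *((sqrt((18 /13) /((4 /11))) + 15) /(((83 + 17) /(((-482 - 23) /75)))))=-202 /25 - 101 *sqrt(286) /1625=-9.13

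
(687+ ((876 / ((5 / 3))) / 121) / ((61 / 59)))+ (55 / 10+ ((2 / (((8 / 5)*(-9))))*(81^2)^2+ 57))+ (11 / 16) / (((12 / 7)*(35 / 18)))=-7059728503043 / 1180960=-5977957.34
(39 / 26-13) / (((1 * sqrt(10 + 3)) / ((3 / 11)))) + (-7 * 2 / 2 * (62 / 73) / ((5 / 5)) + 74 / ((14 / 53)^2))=7544577 / 7154-69 * sqrt(13) / 286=1053.73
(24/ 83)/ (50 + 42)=6/ 1909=0.00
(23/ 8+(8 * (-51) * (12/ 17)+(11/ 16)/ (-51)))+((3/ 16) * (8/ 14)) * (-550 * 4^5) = -346307111/ 5712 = -60628.00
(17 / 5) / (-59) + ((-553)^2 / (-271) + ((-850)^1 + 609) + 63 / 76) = -8315823997 / 6075820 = -1368.68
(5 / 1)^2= 25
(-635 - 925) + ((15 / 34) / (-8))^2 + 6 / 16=-115387071 / 73984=-1559.62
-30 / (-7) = 30 / 7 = 4.29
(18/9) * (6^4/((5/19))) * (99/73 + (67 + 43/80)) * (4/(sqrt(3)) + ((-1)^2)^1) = 1238399442/1825 + 1651199256 * sqrt(3)/1825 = 2245676.96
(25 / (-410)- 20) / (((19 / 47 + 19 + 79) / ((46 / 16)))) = -355649 / 606800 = -0.59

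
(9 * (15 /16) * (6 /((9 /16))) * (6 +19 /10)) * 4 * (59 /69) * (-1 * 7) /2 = -195762 /23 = -8511.39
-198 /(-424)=99 /212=0.47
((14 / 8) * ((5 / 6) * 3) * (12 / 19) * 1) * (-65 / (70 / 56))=-2730 / 19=-143.68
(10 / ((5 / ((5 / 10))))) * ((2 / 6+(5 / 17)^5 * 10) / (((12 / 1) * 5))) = 1513607 / 255574260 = 0.01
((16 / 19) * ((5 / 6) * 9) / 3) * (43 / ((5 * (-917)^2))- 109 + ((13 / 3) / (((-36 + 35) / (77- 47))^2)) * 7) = 914584512304 / 15976891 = 57244.21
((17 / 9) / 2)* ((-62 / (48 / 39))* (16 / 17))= -403 / 9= -44.78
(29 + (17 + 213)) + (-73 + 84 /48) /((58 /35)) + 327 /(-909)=215.64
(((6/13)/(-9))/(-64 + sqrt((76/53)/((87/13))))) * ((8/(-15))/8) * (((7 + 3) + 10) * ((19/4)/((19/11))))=-541024/184135263 - 11 * sqrt(1138917)/552405789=-0.00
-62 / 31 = -2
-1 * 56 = -56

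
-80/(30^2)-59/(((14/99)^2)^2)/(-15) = 17002395713/1728720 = 9835.25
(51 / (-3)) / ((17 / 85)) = -85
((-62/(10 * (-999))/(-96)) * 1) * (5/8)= -31/767232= -0.00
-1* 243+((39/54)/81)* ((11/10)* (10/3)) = -1062739/4374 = -242.97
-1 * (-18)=18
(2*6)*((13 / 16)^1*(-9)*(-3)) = 263.25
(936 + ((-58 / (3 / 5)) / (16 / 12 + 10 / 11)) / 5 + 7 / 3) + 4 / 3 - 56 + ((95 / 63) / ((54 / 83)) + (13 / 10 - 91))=247865668 / 314685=787.66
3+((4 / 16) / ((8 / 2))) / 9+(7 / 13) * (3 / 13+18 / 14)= 93049 / 24336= 3.82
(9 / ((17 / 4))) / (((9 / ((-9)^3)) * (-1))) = 2916 / 17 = 171.53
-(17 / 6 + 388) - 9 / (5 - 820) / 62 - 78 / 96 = -391.65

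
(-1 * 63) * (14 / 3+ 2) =-420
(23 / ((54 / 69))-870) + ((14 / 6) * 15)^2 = 6919 / 18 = 384.39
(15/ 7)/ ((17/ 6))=90/ 119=0.76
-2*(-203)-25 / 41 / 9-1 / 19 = 2845622 / 7011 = 405.88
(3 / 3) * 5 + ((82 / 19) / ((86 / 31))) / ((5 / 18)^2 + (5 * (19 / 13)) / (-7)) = 78968761 / 23288585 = 3.39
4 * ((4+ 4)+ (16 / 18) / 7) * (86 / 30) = 88064 / 945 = 93.19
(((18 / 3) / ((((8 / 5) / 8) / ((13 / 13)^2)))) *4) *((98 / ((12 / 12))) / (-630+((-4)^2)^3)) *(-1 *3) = -17640 / 1733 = -10.18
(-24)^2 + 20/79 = 576.25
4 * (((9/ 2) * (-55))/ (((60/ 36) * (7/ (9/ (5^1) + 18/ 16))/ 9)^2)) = -987948819/ 196000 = -5040.56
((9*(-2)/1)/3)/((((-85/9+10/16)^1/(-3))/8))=-10368/635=-16.33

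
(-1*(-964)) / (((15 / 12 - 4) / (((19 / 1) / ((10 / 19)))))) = -696008 / 55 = -12654.69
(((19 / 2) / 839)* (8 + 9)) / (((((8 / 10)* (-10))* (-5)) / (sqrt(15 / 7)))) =323* sqrt(105) / 469840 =0.01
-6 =-6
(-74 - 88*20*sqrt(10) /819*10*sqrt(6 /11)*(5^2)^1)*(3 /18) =-40000*sqrt(165) /2457 - 37 /3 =-221.45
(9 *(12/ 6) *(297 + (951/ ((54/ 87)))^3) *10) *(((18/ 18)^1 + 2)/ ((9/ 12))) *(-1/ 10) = -258970658736.33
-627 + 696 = 69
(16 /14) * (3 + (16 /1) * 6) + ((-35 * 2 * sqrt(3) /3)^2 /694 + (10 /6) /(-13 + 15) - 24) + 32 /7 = 1412237 /14574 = 96.90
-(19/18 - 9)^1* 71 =564.06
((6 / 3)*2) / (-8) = -1 / 2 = -0.50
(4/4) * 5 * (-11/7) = -55/7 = -7.86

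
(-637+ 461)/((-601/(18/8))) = 0.66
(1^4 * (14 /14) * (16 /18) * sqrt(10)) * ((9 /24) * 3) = sqrt(10) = 3.16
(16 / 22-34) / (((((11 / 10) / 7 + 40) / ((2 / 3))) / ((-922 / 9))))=56.59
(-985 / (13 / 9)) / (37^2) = -8865 / 17797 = -0.50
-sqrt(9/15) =-sqrt(15)/5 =-0.77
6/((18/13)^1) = 13/3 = 4.33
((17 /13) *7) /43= 119 /559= 0.21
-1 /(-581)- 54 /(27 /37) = -42993 /581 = -74.00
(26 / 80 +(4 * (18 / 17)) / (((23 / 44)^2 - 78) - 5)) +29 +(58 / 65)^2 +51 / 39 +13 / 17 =173998920223 / 5413374200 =32.14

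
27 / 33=9 / 11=0.82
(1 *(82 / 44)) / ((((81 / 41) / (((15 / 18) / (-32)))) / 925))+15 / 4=-6491585 / 342144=-18.97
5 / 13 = 0.38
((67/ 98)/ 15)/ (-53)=-67/ 77910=-0.00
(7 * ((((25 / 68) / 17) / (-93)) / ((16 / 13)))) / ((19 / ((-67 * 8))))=152425 / 4085304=0.04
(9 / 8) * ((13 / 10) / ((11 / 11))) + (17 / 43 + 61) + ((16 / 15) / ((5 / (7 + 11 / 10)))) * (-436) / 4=-125.49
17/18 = 0.94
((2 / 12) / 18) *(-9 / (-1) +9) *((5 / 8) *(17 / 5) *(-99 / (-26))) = 561 / 416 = 1.35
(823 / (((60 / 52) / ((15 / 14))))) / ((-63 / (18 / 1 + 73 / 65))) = -1022989 / 4410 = -231.97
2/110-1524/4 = -20954/55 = -380.98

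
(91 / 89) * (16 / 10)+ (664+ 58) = 723.64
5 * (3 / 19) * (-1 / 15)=-1 / 19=-0.05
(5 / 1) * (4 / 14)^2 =20 / 49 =0.41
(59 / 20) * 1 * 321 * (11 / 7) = 208329 / 140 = 1488.06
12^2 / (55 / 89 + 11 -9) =12816 / 233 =55.00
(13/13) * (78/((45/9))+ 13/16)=1313/80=16.41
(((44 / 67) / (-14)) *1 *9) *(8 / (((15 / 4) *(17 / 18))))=-38016 / 39865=-0.95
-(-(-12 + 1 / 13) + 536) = -7123 / 13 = -547.92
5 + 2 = 7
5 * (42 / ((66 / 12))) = 420 / 11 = 38.18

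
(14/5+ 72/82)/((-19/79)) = -59566/3895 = -15.29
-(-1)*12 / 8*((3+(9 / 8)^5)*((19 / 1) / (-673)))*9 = -80722089 / 44105728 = -1.83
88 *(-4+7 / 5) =-1144 / 5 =-228.80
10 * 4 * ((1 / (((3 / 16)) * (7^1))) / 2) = 320 / 21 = 15.24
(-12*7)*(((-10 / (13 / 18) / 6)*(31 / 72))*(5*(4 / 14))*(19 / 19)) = 1550 / 13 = 119.23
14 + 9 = 23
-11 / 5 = -2.20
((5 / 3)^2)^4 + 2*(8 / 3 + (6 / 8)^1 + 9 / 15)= 4433317 / 65610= 67.57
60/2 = 30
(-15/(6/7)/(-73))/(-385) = -1/1606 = -0.00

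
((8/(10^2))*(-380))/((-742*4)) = 0.01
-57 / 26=-2.19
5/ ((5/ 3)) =3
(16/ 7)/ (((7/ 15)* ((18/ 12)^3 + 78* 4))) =640/ 41209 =0.02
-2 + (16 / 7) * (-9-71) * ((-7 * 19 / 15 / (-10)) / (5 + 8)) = -2822 / 195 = -14.47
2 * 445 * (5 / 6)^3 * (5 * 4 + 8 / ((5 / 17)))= 656375 / 27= 24310.19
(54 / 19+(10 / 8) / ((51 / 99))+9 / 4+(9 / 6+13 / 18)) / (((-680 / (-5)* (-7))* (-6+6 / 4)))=56633 / 24907176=0.00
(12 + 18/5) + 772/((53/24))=365.18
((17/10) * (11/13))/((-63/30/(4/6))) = -374/819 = -0.46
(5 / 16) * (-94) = -235 / 8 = -29.38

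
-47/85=-0.55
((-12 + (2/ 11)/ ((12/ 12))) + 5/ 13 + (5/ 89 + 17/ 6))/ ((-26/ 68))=11091497/ 496353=22.35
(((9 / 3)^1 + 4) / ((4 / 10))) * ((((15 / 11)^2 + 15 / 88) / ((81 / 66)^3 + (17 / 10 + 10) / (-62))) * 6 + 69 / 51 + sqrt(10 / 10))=169.59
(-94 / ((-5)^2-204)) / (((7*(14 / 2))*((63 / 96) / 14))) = 0.23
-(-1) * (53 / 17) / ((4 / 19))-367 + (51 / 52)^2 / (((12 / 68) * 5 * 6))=-352.01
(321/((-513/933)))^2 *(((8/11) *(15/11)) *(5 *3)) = 221471745800/43681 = 5070207.77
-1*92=-92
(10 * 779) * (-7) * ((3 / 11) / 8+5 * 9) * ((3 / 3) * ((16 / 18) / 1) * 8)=-576273040 / 33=-17462819.39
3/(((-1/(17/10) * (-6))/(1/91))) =17/1820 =0.01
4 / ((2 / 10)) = 20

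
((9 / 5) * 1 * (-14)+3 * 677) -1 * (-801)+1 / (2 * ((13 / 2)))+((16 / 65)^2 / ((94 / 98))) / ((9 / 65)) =15437525 / 5499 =2807.33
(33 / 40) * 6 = 99 / 20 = 4.95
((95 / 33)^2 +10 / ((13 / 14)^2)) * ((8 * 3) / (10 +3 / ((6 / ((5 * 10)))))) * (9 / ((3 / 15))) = 87831960 / 143143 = 613.60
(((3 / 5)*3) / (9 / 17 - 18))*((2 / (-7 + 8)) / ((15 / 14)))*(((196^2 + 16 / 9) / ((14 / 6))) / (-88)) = 587792 / 16335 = 35.98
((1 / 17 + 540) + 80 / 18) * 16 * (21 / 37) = 9330608 / 1887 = 4944.68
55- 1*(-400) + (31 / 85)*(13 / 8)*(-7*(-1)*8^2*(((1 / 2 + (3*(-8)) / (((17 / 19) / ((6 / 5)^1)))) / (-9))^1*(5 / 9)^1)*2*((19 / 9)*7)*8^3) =8279169873611 / 1053405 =7859436.66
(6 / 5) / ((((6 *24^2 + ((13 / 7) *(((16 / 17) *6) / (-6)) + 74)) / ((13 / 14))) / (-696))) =-2652 / 12065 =-0.22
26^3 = 17576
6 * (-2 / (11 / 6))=-72 / 11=-6.55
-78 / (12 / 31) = -403 / 2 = -201.50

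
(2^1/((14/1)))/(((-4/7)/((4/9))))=-1/9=-0.11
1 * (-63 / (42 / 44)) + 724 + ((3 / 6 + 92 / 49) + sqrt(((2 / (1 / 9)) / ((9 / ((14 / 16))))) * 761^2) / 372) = 761 * sqrt(7) / 744 + 64717 / 98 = 663.08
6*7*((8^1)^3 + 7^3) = 35910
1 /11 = 0.09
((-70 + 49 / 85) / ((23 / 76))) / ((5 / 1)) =-448476 / 9775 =-45.88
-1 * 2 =-2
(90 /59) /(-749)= -90 /44191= -0.00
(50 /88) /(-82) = -0.01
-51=-51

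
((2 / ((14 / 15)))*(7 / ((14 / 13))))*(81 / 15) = 1053 / 14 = 75.21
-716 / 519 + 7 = 2917 / 519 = 5.62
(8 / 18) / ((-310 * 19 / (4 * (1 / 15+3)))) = -0.00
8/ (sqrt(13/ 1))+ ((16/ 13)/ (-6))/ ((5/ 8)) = 1.89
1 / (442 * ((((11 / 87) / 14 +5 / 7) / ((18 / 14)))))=783 / 194701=0.00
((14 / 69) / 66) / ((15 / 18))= 14 / 3795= 0.00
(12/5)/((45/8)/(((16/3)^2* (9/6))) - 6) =-0.41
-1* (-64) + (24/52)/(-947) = 787898/12311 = 64.00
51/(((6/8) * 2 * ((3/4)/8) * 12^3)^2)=17/19683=0.00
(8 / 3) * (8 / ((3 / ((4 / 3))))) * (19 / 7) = 25.74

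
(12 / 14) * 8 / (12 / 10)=40 / 7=5.71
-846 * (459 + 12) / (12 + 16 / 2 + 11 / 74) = -9828828 / 497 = -19776.31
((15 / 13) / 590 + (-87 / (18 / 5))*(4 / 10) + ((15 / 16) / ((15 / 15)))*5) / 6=-183241 / 220896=-0.83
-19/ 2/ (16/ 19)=-11.28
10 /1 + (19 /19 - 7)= 4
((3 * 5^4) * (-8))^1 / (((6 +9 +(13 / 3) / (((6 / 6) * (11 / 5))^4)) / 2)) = -131769000 / 66697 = -1975.64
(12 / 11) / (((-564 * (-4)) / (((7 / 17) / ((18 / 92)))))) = 161 / 158202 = 0.00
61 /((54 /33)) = 671 /18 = 37.28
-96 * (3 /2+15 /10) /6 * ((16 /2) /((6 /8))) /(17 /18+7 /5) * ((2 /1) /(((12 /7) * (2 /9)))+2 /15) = -248064 /211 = -1175.66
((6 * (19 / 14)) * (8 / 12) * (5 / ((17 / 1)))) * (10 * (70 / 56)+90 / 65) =34295 / 1547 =22.17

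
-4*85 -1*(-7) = -333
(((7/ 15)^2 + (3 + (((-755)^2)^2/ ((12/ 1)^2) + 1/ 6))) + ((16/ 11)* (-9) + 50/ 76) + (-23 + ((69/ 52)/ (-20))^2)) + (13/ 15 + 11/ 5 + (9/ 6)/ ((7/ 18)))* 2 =6427007707693384283/ 2848285440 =2256447902.81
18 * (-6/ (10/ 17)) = -918/ 5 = -183.60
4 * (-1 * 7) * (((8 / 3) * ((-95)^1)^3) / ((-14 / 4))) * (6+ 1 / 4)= -342950000 / 3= -114316666.67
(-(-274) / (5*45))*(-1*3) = -3.65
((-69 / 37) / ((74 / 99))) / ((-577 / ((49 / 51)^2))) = 0.00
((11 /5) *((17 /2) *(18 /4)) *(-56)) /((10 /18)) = -212058 /25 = -8482.32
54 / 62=27 / 31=0.87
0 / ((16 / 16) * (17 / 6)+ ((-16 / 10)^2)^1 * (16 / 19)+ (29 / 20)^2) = 0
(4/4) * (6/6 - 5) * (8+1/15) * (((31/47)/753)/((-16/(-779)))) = -2922029/2123460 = -1.38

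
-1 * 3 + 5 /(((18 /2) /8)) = 1.44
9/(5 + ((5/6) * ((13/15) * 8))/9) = 729/457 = 1.60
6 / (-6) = -1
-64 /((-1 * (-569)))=-64 /569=-0.11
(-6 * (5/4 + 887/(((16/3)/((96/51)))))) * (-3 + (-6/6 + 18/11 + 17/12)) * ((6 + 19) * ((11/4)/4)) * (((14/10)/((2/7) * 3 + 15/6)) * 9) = 5890933125/51136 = 115201.29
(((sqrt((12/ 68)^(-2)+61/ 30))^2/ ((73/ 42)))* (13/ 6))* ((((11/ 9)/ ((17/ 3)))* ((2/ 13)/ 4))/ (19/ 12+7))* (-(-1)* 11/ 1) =2602831/ 5752035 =0.45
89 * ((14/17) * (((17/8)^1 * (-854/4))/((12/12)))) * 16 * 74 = -39371108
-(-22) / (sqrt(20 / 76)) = 22 * sqrt(95) / 5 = 42.89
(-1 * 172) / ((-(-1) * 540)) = -43 / 135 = -0.32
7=7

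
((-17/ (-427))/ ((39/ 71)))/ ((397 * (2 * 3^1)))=1207/ 39667446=0.00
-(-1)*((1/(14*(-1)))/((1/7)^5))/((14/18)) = -3087/2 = -1543.50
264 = 264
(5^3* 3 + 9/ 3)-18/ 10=1881/ 5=376.20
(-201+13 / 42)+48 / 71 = -596443 / 2982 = -200.01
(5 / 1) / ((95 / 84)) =84 / 19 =4.42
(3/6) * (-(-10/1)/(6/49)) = 245/6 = 40.83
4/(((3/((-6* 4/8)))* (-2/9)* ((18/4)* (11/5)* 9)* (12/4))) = 20/297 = 0.07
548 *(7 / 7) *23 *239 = 3012356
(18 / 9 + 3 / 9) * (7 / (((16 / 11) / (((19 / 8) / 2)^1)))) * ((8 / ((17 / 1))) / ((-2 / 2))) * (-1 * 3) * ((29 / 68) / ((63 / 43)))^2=324996881 / 203751936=1.60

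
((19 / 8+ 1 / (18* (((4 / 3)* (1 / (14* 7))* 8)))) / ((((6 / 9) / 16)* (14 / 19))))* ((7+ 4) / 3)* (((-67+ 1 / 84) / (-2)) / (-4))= -325763911 / 112896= -2885.52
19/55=0.35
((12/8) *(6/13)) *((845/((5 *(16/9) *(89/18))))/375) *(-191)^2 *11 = 1267678269/89000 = 14243.58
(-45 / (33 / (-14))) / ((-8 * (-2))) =105 / 88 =1.19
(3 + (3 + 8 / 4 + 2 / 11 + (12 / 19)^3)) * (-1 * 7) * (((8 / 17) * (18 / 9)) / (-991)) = 71267616 / 1271089303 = 0.06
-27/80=-0.34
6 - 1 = 5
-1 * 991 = -991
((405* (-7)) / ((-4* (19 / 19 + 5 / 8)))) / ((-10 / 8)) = -4536 / 13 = -348.92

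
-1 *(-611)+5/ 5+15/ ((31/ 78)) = 20142/ 31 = 649.74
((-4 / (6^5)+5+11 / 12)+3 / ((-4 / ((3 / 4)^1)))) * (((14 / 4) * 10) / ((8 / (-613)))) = -14357.83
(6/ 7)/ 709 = 6/ 4963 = 0.00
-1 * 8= -8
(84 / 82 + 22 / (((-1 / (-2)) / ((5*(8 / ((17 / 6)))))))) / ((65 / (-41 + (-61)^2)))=319184064 / 9061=35226.14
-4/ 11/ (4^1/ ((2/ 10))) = -1/ 55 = -0.02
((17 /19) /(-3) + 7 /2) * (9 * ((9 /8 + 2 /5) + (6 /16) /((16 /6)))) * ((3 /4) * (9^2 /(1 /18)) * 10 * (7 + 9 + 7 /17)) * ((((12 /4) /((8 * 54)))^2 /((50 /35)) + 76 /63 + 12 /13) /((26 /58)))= 4148357498364789 /101384192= 40917202.34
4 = 4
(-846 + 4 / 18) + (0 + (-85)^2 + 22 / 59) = 3387565 / 531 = 6379.60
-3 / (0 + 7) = -3 / 7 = -0.43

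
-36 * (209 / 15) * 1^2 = -2508 / 5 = -501.60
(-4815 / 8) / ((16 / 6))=-225.70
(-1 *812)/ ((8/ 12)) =-1218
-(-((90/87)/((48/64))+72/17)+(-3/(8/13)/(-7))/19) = 2925925/524552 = 5.58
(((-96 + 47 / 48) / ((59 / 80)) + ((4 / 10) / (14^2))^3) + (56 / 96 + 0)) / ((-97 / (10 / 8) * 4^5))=890279395191 / 551571641958400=0.00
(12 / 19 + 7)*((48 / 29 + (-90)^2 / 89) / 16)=15735 / 356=44.20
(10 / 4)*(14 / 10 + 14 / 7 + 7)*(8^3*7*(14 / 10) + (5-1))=652808 / 5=130561.60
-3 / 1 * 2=-6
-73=-73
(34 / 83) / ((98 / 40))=680 / 4067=0.17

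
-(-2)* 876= 1752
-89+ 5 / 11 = -974 / 11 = -88.55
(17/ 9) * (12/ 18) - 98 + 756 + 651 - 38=34351/ 27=1272.26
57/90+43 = 1309/30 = 43.63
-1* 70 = -70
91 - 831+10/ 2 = -735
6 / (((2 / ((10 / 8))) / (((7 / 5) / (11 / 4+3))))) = 21 / 23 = 0.91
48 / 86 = 24 / 43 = 0.56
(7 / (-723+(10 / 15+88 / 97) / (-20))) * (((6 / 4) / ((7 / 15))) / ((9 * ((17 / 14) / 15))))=-1527750 / 35770703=-0.04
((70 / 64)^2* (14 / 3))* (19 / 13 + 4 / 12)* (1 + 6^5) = 2334072125 / 29952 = 77927.09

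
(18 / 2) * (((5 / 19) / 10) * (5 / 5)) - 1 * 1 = -29 / 38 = -0.76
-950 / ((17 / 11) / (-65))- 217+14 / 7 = 39740.88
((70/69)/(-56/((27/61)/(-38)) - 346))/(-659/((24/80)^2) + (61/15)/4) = -56700/1825649641303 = -0.00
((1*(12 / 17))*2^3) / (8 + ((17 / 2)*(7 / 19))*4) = 304 / 1105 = 0.28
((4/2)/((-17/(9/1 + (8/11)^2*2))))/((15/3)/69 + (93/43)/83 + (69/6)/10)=-11987985480/12648992851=-0.95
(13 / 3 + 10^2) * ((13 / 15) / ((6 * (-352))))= -4069 / 95040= -0.04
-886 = -886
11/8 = 1.38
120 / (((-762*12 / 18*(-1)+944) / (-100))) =-1000 / 121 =-8.26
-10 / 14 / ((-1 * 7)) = 5 / 49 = 0.10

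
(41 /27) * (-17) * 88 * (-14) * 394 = 338329376 /27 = 12530717.63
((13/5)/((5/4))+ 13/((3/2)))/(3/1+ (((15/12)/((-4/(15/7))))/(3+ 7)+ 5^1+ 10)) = 13888/23175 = 0.60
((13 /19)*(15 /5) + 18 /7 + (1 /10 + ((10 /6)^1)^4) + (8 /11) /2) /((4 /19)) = 15172823 /249480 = 60.82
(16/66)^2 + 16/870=0.08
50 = 50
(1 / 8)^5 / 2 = 0.00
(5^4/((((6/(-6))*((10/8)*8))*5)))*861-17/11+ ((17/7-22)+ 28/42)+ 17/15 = -8301999/770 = -10781.82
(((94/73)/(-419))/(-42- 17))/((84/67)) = 3149/75794586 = 0.00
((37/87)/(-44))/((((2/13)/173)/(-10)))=416065/3828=108.69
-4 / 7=-0.57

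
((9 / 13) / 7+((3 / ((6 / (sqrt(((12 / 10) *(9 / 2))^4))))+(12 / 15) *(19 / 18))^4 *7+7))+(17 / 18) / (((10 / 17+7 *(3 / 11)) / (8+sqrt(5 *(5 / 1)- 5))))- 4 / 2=3179 *sqrt(5) / 4203+690483643853984284919 / 1742642606250000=396229.60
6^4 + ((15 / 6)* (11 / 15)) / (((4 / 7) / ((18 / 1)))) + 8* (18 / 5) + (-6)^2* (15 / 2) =33051 / 20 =1652.55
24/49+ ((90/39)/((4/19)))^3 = 1134728949/861224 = 1317.58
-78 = -78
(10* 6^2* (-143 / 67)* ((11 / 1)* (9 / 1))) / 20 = -254826 / 67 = -3803.37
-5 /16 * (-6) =15 /8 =1.88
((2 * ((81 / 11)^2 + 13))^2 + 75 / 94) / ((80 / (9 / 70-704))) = -1225763619265901 / 7707022400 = -159045.03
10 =10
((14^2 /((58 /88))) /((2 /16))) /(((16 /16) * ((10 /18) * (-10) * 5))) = -85.65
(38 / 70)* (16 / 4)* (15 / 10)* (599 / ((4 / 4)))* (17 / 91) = 1160862 / 3185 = 364.48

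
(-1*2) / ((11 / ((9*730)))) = -13140 / 11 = -1194.55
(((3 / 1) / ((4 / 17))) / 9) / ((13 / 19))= 323 / 156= 2.07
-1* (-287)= 287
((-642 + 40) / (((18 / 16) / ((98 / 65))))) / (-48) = 29498 / 1755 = 16.81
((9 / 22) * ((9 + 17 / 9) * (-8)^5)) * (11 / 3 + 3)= -973110.30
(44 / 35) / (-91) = -44 / 3185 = -0.01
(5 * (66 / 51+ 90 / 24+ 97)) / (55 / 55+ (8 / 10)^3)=160625 / 476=337.45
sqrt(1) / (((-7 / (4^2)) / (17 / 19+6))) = -2096 / 133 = -15.76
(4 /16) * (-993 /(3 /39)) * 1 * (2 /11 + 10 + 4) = -503451 /11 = -45768.27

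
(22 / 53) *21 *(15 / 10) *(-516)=-357588 / 53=-6746.94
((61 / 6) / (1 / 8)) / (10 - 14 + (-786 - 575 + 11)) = -122 / 2031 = -0.06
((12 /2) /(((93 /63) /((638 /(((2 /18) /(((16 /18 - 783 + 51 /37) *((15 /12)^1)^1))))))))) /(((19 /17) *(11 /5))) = -201871076400 /21793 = -9263115.51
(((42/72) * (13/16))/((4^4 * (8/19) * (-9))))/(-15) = 1729/53084160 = 0.00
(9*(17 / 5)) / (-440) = -0.07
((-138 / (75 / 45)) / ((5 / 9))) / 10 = -1863 / 125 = -14.90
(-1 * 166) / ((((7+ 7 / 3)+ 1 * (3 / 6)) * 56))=-249 / 826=-0.30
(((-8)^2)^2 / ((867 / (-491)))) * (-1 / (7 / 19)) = 6296.19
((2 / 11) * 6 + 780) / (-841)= -8592 / 9251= -0.93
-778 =-778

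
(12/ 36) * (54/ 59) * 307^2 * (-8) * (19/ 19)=-230031.46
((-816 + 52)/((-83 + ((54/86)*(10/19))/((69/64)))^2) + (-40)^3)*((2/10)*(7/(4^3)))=-270433819107235497/193166676435920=-1400.00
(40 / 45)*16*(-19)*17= -41344 / 9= -4593.78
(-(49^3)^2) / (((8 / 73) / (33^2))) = -1100340808617897 / 8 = -137542601077237.12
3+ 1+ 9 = 13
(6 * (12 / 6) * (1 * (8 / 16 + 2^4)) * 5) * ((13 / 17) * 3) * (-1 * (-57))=2200770 / 17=129457.06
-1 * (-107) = 107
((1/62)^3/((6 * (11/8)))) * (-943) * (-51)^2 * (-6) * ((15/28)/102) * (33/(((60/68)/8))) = 2452743/208537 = 11.76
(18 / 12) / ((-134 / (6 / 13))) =-9 / 1742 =-0.01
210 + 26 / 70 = 210.37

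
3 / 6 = 1 / 2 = 0.50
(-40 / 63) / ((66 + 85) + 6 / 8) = -160 / 38241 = -0.00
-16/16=-1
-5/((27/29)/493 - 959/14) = 28594/391727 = 0.07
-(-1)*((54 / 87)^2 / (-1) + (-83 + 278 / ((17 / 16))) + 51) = 3277756 / 14297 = 229.26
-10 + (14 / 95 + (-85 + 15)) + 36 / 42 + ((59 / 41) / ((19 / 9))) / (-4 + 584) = -49967695 / 632548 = -78.99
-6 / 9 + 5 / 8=-1 / 24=-0.04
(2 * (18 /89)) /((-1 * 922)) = -18 /41029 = -0.00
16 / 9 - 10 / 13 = 118 / 117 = 1.01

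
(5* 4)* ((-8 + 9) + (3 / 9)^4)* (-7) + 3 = -11237 / 81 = -138.73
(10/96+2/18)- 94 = -13505/144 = -93.78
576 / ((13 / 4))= 2304 / 13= 177.23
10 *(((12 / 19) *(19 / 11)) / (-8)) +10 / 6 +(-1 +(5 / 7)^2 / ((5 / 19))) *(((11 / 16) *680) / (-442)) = -29005 / 42042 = -0.69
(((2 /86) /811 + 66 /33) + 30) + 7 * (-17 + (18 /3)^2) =5754046 /34873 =165.00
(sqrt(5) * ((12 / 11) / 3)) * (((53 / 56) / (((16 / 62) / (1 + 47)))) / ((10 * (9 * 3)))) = 1643 * sqrt(5) / 6930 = 0.53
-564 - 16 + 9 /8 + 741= 1297 /8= 162.12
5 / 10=1 / 2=0.50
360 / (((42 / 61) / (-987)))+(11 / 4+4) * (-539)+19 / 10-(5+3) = -10394087 / 20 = -519704.35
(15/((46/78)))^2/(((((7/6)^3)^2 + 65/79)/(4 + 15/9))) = 7147826337600/6520935919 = 1096.14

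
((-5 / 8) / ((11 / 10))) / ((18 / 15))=-125 / 264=-0.47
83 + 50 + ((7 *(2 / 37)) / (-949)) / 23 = 107410653 / 807599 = 133.00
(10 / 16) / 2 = 5 / 16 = 0.31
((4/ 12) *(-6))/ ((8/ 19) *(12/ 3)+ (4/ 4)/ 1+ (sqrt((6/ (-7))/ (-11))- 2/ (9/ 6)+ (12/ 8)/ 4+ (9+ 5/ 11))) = -3938232144/ 22001826151+ 4574592 *sqrt(462)/ 22001826151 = -0.17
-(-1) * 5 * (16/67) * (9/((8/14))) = 18.81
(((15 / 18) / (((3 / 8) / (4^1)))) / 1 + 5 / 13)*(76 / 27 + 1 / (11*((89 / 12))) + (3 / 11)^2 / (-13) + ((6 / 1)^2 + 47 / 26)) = 333256646555 / 884501046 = 376.77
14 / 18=7 / 9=0.78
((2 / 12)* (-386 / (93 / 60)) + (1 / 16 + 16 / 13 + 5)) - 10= -874583 / 19344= -45.21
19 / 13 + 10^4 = 130019 / 13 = 10001.46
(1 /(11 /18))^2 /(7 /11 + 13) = 54 /275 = 0.20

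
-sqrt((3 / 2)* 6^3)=-18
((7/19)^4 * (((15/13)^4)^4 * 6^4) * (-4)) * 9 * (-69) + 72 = 50776446455557159208089245192/86717757925361180058961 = 585536.89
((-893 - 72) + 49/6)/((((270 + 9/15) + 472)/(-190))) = 2726975/11139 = 244.81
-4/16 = -1/4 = -0.25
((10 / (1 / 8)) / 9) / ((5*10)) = 8 / 45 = 0.18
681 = 681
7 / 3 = 2.33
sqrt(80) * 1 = 4 * sqrt(5) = 8.94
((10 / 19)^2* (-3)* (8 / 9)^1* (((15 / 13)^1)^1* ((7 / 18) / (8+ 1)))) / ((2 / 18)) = -14000 / 42237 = -0.33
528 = 528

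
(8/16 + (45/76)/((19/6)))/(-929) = -248/335369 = -0.00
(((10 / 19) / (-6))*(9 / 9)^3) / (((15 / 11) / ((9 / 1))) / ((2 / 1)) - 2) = 110 / 2413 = 0.05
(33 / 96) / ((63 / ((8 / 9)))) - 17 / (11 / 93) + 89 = -1365215 / 24948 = -54.72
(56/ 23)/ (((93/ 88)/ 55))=271040/ 2139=126.71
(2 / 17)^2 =4 / 289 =0.01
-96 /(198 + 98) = -12 /37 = -0.32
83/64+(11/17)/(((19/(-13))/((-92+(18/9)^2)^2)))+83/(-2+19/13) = -518229041/144704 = -3581.30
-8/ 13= -0.62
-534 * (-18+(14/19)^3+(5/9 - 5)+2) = 220250080/20577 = 10703.70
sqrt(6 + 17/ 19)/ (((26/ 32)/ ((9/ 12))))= 12 * sqrt(2489)/ 247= 2.42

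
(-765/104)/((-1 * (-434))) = -765/45136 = -0.02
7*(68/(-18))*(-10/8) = 595/18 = 33.06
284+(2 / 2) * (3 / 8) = 2275 / 8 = 284.38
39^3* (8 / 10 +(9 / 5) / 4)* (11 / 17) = 3262545 / 68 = 47978.60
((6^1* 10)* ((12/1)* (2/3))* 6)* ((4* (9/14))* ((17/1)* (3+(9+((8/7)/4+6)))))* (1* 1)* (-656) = -73999319040/49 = -1510190184.49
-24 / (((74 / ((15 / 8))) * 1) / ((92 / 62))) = -1035 / 1147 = -0.90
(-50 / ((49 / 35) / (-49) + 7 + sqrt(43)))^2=343646187500 / 47073321 - 52307500000 * sqrt(43) / 47073321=13.66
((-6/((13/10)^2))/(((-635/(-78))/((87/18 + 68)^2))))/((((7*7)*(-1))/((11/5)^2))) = 92428996/404495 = 228.50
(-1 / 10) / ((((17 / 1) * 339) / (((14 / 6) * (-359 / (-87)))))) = -2513 / 15041430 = -0.00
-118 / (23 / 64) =-7552 / 23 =-328.35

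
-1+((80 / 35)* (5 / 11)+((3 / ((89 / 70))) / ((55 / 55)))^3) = 13.18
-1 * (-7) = 7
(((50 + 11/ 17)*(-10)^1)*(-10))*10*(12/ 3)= 3444000/ 17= 202588.24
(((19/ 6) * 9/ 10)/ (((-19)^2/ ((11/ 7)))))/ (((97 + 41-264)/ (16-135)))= 0.01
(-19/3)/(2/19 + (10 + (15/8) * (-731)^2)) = -2888/456883263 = -0.00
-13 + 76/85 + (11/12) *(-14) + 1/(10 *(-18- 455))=-3008069/120615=-24.94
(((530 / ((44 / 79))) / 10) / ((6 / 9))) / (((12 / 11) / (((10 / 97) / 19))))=0.71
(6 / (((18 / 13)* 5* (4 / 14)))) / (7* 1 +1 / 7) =637 / 1500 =0.42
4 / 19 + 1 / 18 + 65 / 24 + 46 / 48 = 1345 / 342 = 3.93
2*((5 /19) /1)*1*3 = 30 /19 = 1.58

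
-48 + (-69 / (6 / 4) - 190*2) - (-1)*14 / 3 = -1408 / 3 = -469.33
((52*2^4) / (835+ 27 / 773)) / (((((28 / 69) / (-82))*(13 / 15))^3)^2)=4513617295801333245092724328125 / 28196106195840674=160079454391725.76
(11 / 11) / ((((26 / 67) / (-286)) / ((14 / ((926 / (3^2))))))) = -46431 / 463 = -100.28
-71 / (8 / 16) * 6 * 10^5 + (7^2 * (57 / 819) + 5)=-3322799672 / 39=-85199991.59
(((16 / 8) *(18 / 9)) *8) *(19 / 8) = 76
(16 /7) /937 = 16 /6559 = 0.00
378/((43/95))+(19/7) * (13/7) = 840.16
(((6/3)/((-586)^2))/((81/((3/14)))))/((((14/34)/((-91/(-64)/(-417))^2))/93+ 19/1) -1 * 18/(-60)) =445315/11564064965904678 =0.00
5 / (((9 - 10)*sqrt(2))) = -5*sqrt(2) / 2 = -3.54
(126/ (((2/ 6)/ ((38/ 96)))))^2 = 1432809/ 64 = 22387.64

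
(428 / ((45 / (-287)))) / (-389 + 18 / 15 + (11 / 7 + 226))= 214963 / 12618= 17.04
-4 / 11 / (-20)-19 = -1044 / 55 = -18.98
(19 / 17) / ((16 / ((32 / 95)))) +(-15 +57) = 3572 / 85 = 42.02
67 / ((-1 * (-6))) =67 / 6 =11.17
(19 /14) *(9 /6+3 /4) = 171 /56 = 3.05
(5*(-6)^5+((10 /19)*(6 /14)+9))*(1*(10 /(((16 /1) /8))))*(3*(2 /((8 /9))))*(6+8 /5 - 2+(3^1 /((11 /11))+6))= -10189701423 /532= -19153574.10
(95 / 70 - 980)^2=187717401 / 196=957741.84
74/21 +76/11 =2410/231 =10.43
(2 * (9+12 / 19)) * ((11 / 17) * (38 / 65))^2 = 3365736 / 1221025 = 2.76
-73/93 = -0.78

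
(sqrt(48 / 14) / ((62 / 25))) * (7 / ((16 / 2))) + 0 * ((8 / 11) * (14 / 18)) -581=-581 + 25 * sqrt(42) / 248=-580.35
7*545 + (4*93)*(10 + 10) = 11255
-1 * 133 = -133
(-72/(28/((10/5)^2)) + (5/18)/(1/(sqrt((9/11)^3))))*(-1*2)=144/7 - 15*sqrt(11)/121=20.16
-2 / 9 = -0.22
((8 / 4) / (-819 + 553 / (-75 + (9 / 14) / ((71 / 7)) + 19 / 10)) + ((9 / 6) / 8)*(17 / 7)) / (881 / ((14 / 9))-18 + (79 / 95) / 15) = 0.00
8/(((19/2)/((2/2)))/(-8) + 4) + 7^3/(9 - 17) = -14411/360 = -40.03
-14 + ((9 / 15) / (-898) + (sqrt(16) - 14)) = -107763 / 4490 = -24.00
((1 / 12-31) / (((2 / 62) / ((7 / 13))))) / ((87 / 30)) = -402535 / 2262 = -177.96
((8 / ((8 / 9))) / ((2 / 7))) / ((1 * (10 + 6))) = 63 / 32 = 1.97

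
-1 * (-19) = 19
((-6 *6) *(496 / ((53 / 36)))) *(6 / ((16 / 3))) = -723168 / 53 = -13644.68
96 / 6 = 16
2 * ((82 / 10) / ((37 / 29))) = 2378 / 185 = 12.85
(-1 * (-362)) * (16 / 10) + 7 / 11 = 579.84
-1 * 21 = -21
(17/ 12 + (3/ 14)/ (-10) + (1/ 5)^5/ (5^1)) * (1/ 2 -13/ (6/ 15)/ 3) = -28385677/ 1968750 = -14.42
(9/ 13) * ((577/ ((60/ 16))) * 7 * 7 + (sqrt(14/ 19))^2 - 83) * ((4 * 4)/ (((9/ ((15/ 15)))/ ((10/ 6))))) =34004848/ 2223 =15296.83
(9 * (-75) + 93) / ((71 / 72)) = -41904 / 71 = -590.20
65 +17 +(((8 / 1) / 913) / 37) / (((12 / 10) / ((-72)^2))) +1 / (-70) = 196288359 / 2364670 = 83.01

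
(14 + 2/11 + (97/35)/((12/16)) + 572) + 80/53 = 36201724/61215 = 591.39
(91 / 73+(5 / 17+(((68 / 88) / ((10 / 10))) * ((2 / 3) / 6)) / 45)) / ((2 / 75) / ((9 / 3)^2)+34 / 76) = 1620416615 / 473048103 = 3.43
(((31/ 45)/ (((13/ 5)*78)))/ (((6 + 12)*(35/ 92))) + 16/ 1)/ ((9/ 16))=367971728/ 12936105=28.45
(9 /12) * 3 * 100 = 225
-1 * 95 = -95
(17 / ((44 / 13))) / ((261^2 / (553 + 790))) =296803 / 2997324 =0.10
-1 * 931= -931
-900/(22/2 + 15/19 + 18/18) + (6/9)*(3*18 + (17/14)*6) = -5578/189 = -29.51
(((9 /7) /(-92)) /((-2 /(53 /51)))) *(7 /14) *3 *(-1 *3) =-1431 /43792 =-0.03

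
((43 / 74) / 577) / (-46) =-43 / 1964108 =-0.00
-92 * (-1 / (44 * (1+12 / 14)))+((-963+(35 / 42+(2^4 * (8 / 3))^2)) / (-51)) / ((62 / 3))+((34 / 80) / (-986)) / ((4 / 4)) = 489587051 / 1573537680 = 0.31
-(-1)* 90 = 90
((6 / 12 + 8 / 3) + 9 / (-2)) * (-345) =460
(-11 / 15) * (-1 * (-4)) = -44 / 15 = -2.93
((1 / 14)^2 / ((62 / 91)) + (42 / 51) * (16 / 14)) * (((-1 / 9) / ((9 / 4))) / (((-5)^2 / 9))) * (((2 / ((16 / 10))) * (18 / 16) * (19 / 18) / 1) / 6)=-0.00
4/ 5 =0.80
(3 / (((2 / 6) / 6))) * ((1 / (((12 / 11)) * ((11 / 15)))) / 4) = 135 / 8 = 16.88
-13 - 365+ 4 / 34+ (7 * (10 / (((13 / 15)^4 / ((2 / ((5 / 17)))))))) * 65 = 54463.95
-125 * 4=-500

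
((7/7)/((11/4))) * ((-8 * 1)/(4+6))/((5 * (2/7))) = -56/275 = -0.20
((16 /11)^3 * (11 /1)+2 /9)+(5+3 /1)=45818 /1089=42.07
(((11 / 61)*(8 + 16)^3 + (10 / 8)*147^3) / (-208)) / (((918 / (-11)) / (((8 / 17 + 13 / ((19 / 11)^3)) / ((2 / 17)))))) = 137850194931669 / 23671341824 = 5823.51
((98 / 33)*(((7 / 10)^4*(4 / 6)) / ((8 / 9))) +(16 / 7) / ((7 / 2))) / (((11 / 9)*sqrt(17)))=115243209*sqrt(17) / 2015860000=0.24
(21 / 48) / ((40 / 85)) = 119 / 128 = 0.93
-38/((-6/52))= 988/3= 329.33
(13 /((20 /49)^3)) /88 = 1529437 /704000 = 2.17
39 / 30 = 13 / 10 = 1.30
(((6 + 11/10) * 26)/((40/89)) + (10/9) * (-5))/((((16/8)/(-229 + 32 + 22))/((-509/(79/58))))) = 75358757621/5688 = 13248726.73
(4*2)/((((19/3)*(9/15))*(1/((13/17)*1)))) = 520/323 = 1.61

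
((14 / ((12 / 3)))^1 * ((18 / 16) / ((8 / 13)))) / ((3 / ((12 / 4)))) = 819 / 128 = 6.40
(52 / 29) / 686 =0.00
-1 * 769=-769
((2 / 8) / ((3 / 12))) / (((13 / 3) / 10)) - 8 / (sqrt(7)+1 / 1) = 142 / 39 - 4*sqrt(7) / 3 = 0.11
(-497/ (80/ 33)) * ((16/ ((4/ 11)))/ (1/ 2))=-180411/ 10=-18041.10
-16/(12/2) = -8/3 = -2.67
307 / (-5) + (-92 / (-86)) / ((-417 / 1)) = -5505047 / 89655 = -61.40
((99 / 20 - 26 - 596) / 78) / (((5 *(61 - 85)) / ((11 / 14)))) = 0.05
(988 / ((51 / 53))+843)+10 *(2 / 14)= 668009 / 357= 1871.17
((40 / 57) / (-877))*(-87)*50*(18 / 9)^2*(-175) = -40600000 / 16663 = -2436.54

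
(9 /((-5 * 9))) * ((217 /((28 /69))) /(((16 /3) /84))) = -134757 /80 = -1684.46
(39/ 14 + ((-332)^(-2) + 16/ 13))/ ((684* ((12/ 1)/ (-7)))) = -40286963/ 11761341696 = -0.00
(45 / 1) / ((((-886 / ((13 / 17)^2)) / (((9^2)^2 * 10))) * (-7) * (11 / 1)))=25.31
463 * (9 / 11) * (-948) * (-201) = 794013516 / 11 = 72183046.91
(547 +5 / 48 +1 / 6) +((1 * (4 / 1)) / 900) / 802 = 790040183 / 1443600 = 547.27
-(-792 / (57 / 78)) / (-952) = -2574 / 2261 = -1.14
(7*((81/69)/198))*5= 105/506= 0.21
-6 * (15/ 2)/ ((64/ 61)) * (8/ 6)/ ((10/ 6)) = -549/ 16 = -34.31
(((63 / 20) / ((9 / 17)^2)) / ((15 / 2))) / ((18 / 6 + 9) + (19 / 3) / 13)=26299 / 219150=0.12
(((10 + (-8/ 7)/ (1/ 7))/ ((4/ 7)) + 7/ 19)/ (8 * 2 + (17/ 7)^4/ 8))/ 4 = 117649/ 2475377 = 0.05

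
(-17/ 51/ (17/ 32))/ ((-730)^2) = -8/ 6794475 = -0.00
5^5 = 3125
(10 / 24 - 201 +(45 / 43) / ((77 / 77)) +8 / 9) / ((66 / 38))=-5842633 / 51084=-114.37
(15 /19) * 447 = 6705 /19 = 352.89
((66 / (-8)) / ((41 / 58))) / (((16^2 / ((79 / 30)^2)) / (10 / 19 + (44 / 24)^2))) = -5293747261 / 4307558400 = -1.23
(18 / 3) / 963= 2 / 321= 0.01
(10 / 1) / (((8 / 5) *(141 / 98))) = 1225 / 282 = 4.34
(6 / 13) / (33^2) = 2 / 4719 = 0.00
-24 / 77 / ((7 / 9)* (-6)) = 36 / 539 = 0.07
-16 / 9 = -1.78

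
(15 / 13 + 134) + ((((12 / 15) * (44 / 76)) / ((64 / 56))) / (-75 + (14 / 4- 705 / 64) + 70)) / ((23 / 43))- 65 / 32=96879419083 / 728076960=133.06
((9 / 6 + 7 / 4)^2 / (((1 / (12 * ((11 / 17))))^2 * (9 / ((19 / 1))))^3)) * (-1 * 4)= -2102827147193344 / 24137569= -87118431.32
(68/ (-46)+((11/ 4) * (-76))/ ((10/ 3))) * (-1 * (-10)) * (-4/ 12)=14761/ 69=213.93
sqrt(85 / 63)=sqrt(595) / 21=1.16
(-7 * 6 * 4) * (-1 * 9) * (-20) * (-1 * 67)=2026080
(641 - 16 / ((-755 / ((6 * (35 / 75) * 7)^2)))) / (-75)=-12252539 / 1415625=-8.66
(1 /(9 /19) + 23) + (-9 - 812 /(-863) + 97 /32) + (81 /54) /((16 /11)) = 2623943 /124272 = 21.11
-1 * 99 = -99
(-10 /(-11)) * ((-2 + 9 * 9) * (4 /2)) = 1580 /11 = 143.64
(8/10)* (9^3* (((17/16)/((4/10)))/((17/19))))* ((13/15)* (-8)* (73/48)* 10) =-1460511/8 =-182563.88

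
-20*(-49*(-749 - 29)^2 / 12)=148294580 / 3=49431526.67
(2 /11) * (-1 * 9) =-18 /11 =-1.64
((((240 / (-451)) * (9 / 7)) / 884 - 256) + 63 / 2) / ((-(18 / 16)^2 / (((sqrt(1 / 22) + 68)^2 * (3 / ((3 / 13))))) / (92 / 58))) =1844516290304 * sqrt(22) / 81573723 + 23455099712041952 / 1386753291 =17019736.81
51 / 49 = 1.04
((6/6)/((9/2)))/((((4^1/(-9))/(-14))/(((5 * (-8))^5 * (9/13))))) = -496246153.85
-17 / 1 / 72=-17 / 72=-0.24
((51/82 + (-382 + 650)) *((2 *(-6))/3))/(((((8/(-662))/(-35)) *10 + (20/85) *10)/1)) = -455.99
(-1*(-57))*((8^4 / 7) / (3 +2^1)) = 233472 / 35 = 6670.63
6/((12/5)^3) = 125/288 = 0.43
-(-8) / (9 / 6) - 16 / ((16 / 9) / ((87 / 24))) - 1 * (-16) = -271 / 24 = -11.29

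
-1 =-1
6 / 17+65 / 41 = 1351 / 697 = 1.94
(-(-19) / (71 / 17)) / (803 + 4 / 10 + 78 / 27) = 14535 / 2576093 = 0.01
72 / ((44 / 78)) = 1404 / 11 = 127.64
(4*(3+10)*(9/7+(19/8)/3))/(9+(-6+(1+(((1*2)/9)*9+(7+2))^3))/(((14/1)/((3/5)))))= 22685/13824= 1.64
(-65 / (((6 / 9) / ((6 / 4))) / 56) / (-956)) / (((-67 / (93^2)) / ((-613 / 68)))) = 21711022515 / 2177768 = 9969.39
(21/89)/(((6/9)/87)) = 5481/178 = 30.79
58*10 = 580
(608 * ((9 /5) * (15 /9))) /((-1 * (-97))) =1824 /97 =18.80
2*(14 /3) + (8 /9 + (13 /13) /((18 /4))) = 94 /9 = 10.44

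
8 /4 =2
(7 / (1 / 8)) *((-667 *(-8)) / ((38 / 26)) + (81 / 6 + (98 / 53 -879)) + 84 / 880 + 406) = 9904496518 / 55385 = 178829.95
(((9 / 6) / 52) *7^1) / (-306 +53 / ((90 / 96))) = -315 / 389168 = -0.00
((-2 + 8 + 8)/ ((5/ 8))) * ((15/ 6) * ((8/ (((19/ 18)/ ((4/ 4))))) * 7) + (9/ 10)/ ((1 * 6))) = 1412796/ 475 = 2974.31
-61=-61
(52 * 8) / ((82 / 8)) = 1664 / 41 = 40.59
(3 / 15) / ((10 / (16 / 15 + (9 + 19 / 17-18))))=-869 / 6375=-0.14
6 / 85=0.07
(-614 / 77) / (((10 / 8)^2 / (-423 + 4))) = 2138.31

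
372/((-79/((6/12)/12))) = -31/158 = -0.20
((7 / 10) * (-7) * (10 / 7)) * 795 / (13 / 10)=-55650 / 13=-4280.77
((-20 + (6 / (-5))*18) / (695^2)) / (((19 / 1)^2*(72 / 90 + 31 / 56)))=-11648 / 66086997475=-0.00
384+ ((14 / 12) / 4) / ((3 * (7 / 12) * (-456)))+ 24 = 408.00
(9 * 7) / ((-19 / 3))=-189 / 19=-9.95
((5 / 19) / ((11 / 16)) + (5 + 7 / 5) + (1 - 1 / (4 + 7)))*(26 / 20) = 52247 / 5225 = 10.00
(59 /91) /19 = 59 /1729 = 0.03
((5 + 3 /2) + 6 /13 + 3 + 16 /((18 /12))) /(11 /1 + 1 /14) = 11263 /6045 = 1.86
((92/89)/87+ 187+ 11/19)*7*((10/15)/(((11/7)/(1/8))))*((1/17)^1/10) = 1988665/4854861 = 0.41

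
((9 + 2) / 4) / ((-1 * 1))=-11 / 4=-2.75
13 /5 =2.60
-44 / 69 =-0.64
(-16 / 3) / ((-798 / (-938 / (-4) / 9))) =268 / 1539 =0.17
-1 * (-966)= 966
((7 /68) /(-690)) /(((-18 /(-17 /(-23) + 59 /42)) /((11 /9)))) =22781 /1048943520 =0.00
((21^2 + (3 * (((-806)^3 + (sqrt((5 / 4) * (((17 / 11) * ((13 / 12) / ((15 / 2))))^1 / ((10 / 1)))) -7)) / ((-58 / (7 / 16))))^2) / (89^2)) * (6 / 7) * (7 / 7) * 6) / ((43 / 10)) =45598942528043809937361 / 6453080786944 -32987217249 * sqrt(12155) / 806635098368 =7066228365.09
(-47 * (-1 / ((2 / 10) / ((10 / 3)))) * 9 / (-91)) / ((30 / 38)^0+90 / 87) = -204450 / 5369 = -38.08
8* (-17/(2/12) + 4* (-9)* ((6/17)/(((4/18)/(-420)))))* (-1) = -3252048/17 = -191296.94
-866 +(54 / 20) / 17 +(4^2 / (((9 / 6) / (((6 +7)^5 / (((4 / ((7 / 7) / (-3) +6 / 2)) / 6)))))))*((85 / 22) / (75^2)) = 12641962631 / 1262250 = 10015.42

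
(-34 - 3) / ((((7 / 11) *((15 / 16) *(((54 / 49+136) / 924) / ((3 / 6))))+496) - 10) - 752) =3509968 / 25217029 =0.14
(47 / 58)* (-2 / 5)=-47 / 145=-0.32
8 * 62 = 496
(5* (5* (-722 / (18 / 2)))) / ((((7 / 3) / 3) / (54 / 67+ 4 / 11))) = -15559100 / 5159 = -3015.91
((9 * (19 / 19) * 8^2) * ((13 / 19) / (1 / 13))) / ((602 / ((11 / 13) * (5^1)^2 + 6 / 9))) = 1062048 / 5719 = 185.71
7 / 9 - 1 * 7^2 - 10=-524 / 9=-58.22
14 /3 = 4.67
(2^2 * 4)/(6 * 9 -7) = 16/47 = 0.34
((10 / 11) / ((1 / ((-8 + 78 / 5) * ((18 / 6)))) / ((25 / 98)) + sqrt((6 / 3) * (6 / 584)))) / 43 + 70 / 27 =4088999110 / 1364849541-812250 * sqrt(438) / 50549983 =2.66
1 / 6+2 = 13 / 6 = 2.17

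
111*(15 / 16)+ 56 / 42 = 5059 / 48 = 105.40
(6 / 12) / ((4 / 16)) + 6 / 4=7 / 2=3.50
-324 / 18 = -18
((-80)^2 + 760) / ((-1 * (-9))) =7160 / 9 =795.56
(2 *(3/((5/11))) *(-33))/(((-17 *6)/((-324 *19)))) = -2234628/85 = -26289.74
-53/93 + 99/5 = 8942/465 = 19.23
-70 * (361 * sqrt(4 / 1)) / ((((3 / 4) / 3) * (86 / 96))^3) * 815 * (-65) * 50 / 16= 59218842009600000 / 79507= 744825512339.79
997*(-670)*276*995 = -183443413800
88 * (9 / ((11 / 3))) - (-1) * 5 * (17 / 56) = 12181 / 56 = 217.52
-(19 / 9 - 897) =8054 / 9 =894.89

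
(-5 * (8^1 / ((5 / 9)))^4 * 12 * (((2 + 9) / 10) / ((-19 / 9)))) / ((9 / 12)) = 21284093952 / 11875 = 1792344.75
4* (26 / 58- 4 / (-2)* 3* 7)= 4924 / 29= 169.79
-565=-565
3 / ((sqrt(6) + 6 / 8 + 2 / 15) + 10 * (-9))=-962460 / 28568809 - 10800 * sqrt(6) / 28568809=-0.03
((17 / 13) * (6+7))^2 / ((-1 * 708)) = -289 / 708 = -0.41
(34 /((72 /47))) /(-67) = -799 /2412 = -0.33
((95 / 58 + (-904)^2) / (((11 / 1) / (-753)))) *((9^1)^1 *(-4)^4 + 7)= -82482277968009 / 638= -129282567347.98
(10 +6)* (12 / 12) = 16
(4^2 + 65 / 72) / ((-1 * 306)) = -1217 / 22032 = -0.06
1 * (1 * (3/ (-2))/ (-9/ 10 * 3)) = 5/ 9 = 0.56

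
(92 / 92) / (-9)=-1 / 9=-0.11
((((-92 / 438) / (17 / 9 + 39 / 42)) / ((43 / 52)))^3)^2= 1028164948912649621023632654336 / 1914776163918253560426998361035640625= 0.00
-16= -16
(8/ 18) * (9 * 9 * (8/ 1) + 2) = 2600/ 9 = 288.89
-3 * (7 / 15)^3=-343 / 1125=-0.30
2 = 2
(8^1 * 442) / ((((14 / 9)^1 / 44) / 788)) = 78814409.14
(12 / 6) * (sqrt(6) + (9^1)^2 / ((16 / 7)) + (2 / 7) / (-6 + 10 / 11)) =2 * sqrt(6) + 27739 / 392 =75.66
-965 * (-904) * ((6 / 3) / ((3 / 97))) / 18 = 84618920 / 27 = 3134034.07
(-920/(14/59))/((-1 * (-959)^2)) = 27140/6437767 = 0.00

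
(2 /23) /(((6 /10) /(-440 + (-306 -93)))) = -8390 /69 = -121.59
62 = 62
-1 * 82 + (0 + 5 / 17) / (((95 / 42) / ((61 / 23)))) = -606616 / 7429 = -81.66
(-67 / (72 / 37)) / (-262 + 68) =2479 / 13968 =0.18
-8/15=-0.53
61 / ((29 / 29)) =61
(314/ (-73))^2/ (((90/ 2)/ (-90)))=-197192/ 5329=-37.00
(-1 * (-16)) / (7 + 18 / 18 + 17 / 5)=80 / 57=1.40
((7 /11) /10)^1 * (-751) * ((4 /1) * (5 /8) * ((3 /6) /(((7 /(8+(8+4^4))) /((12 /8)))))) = -38301 /11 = -3481.91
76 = 76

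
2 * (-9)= -18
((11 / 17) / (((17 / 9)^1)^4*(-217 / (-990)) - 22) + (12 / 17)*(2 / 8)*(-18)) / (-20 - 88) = 63048829 / 2121166891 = 0.03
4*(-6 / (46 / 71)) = -852 / 23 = -37.04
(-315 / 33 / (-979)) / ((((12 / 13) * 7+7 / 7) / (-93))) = -0.12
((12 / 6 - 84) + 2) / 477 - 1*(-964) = 459748 / 477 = 963.83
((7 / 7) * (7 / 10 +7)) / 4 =77 / 40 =1.92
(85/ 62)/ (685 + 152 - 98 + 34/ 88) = 0.00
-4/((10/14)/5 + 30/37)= -1036/247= -4.19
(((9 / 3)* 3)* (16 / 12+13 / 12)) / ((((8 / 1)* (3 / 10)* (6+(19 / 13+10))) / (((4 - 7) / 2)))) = -5655 / 7264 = -0.78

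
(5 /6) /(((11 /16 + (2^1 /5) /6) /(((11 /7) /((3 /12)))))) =8800 /1267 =6.95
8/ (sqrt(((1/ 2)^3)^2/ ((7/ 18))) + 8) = 14336/ 14327 - 96 * sqrt(14)/ 14327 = 0.98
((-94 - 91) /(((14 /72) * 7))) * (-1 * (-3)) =-19980 /49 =-407.76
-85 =-85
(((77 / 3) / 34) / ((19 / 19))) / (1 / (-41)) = -3157 / 102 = -30.95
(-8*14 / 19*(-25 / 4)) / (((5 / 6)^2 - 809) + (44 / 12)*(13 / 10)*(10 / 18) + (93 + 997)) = 10800 / 83353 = 0.13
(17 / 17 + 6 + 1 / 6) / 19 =43 / 114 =0.38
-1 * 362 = -362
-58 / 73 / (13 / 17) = -986 / 949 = -1.04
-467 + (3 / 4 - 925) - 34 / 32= -22277 / 16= -1392.31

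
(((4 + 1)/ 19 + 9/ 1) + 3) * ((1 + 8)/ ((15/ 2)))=1398/ 95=14.72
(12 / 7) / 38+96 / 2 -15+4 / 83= 365317 / 11039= 33.09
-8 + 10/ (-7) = -66/ 7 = -9.43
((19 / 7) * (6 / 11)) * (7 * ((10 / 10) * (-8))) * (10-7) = -248.73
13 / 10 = 1.30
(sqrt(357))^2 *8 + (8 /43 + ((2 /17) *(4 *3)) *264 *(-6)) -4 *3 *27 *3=-257348 /731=-352.05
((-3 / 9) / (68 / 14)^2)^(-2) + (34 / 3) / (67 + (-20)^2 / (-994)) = 5009.34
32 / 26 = 16 / 13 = 1.23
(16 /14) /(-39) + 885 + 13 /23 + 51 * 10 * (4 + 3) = 27976310 /6279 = 4455.54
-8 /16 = -1 /2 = -0.50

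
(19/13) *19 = 361/13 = 27.77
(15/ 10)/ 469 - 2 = -2.00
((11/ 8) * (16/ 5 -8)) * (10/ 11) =-6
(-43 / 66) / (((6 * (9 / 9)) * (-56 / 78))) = 0.15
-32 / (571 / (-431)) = 13792 / 571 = 24.15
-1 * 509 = -509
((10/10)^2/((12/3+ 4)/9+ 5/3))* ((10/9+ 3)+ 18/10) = 266/115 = 2.31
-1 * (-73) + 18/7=75.57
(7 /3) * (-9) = -21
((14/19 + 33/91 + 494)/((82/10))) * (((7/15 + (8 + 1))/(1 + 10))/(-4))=-12.99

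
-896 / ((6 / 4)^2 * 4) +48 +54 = 22 / 9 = 2.44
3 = 3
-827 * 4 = -3308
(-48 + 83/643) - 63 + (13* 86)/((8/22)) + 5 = 3817657/1286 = 2968.63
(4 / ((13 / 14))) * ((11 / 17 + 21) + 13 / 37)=774872 / 8177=94.76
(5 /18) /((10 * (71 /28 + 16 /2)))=0.00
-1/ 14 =-0.07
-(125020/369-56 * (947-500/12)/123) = 27076/369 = 73.38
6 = 6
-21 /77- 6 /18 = -20 /33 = -0.61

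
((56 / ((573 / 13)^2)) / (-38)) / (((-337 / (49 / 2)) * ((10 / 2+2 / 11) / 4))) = 5101096 / 119830563459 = 0.00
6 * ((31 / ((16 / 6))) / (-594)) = -31 / 264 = -0.12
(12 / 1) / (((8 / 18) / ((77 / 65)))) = 2079 / 65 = 31.98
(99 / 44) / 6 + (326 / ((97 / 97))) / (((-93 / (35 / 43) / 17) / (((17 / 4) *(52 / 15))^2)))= -15157362167 / 1439640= -10528.58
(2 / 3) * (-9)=-6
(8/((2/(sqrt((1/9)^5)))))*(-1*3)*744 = -992/27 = -36.74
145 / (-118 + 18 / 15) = -725 / 584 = -1.24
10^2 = 100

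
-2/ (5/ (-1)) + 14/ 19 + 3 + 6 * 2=1533/ 95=16.14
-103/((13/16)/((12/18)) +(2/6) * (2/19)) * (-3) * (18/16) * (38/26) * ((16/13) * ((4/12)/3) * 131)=2805680448/386503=7259.14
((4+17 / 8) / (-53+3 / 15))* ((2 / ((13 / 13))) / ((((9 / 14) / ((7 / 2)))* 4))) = -0.32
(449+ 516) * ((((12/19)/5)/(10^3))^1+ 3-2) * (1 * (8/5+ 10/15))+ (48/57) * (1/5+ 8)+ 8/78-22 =1006193459/463125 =2172.62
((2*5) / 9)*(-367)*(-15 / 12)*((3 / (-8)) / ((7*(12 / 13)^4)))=-262047175 / 6967296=-37.61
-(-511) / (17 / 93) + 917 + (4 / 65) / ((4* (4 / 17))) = 16409409 / 4420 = 3712.54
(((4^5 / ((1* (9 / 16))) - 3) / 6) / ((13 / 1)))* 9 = 16357 / 78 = 209.71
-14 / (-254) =0.06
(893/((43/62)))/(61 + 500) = 2.30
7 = 7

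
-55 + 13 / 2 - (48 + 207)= -607 / 2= -303.50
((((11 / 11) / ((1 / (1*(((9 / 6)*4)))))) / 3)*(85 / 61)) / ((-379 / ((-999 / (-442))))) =-0.02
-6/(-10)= 0.60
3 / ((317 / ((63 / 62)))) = 189 / 19654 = 0.01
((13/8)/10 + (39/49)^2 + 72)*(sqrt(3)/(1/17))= 237705101*sqrt(3)/192080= 2143.47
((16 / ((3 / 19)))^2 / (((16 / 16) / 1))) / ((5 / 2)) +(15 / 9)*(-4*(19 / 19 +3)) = 183632 / 45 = 4080.71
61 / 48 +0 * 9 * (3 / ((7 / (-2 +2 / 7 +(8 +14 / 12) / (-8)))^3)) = 1.27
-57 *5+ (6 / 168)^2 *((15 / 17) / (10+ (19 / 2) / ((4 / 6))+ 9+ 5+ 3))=-10445819 / 36652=-285.00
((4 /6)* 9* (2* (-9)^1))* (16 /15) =-576 /5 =-115.20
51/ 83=0.61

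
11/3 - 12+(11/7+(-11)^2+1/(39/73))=10566/91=116.11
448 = 448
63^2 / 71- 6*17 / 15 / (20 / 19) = 175517 / 3550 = 49.44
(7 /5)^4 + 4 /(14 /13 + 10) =94561 /22500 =4.20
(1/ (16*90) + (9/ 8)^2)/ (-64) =-3647/ 184320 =-0.02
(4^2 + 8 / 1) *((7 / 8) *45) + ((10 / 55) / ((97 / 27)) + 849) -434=1451174 / 1067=1360.05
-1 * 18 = -18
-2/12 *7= -1.17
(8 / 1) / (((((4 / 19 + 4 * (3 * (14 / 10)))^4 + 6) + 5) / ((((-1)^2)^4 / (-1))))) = -651605000 / 6820598396811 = -0.00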